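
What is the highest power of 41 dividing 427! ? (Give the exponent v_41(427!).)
v_41(427!) = 10

Legendre's formula: v_p(n!) = Σ_{k ≥ 1} ⌊n / p^k⌋. For p = 41, n = 427, the terms are:
  ⌊427/41^1⌋ = ⌊427/41⌋ = 10
(the next term ⌊427/41^2⌋ = 0, terminating the sum). Summing: v_41(427!) = 10 = 10.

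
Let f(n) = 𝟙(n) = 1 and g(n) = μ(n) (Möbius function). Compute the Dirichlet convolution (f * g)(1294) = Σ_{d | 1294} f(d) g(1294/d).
(𝟙 * μ)(1294) = 0

Divisors of 1294: [1, 2, 647, 1294]. For each d | 1294:
  d = 1: 𝟙(1) · μ(1294/1) = 1 · 1 = 1
  d = 2: 𝟙(2) · μ(1294/2) = 1 · -1 = -1
  d = 647: 𝟙(647) · μ(1294/647) = 1 · -1 = -1
  d = 1294: 𝟙(1294) · μ(1294/1294) = 1 · 1 = 1
Summing: (𝟙 * μ)(1294) = 1 + -1 + -1 + 1 = 0.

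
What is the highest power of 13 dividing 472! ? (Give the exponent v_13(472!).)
v_13(472!) = 38

Legendre's formula: v_p(n!) = Σ_{k ≥ 1} ⌊n / p^k⌋. For p = 13, n = 472, the terms are:
  ⌊472/13^1⌋ = ⌊472/13⌋ = 36
  ⌊472/13^2⌋ = ⌊472/169⌋ = 2
(the next term ⌊472/13^3⌋ = 0, terminating the sum). Summing: v_13(472!) = 36 + 2 = 38.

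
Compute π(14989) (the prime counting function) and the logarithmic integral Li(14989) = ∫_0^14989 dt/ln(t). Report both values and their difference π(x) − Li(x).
π(14989) = 1754;  Li(14989) ≈ 1775.48;  π(x) − Li(x) ≈ -21.48.

Direct count of primes ≤ 14989 gives π(14989) = 1754. Numerical evaluation of the logarithmic integral gives Li(14989) ≈ 1775.48. The difference π(x) − Li(x) ≈ -21.48 is typically negative for small/moderate x (Li(x) overestimates), though Littlewood's theorem shows this sign changes infinitely often.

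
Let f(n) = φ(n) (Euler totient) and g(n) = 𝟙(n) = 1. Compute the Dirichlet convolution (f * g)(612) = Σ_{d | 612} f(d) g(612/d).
(φ * 𝟙)(612) = 612

Divisors of 612: [1, 2, 3, 4, 6, 9, 12, 17, 18, 34, 36, 51, 68, 102, 153, 204, 306, 612]. For each d | 612:
  d = 1: φ(1) · 𝟙(612/1) = 1 · 1 = 1
  d = 2: φ(2) · 𝟙(612/2) = 1 · 1 = 1
  d = 3: φ(3) · 𝟙(612/3) = 2 · 1 = 2
  d = 4: φ(4) · 𝟙(612/4) = 2 · 1 = 2
  d = 6: φ(6) · 𝟙(612/6) = 2 · 1 = 2
  d = 9: φ(9) · 𝟙(612/9) = 6 · 1 = 6
  d = 12: φ(12) · 𝟙(612/12) = 4 · 1 = 4
  d = 17: φ(17) · 𝟙(612/17) = 16 · 1 = 16
  d = 18: φ(18) · 𝟙(612/18) = 6 · 1 = 6
  d = 34: φ(34) · 𝟙(612/34) = 16 · 1 = 16
  d = 36: φ(36) · 𝟙(612/36) = 12 · 1 = 12
  d = 51: φ(51) · 𝟙(612/51) = 32 · 1 = 32
  d = 68: φ(68) · 𝟙(612/68) = 32 · 1 = 32
  d = 102: φ(102) · 𝟙(612/102) = 32 · 1 = 32
  d = 153: φ(153) · 𝟙(612/153) = 96 · 1 = 96
  d = 204: φ(204) · 𝟙(612/204) = 64 · 1 = 64
  d = 306: φ(306) · 𝟙(612/306) = 96 · 1 = 96
  d = 612: φ(612) · 𝟙(612/612) = 192 · 1 = 192
Summing: (φ * 𝟙)(612) = 1 + 1 + 2 + 2 + 2 + 6 + 4 + 16 + 6 + 16 + 12 + 32 + 32 + 32 + 96 + 64 + 96 + 192 = 612.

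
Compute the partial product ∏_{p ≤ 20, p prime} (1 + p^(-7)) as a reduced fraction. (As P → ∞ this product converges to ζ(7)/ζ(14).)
∏ = 1068826090093603336253543016500022477644576/1060040977976779320486482915314295925421875

The primes p ≤ 20 are [2, 3, 5, 7, 11, 13, 17, 19]. For each, (1 + 1/p^7) = (p^7 + 1)/p^7. Multiplying these fractions over p ∈ [2, 3, 5, 7, 11, 13, 17, 19] gives 1068826090093603336253543016500022477644576/1060040977976779320486482915314295925421875. (In the limit P → ∞ this tends to ζ(7)/ζ(14).)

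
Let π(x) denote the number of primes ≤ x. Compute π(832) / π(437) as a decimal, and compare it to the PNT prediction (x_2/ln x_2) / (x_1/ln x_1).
π(832)/π(437) = 145/84 ≈ 1.7262;  PNT prediction ≈ 1.7216.

π(437) = 84 and π(832) = 145, so π(832)/π(437) ≈ 1.7262. The PNT-predicted ratio is (832/ln(832)) / (437/ln(437)) ≈ 1.7216. The two agree to within a few percent, as expected.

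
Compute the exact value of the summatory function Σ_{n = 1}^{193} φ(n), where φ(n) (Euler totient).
Σ_{n ≤ 193} φ(n) = 11422

Compute φ(n) for each 1 ≤ n ≤ 193: φ(1) = 1, φ(2) = 1, φ(3) = 2, φ(4) = 2, φ(5) = 4, φ(6) = 2, φ(7) = 6, φ(8) = 4, φ(9) = 6, φ(10) = 4, φ(11) = 10, φ(12) = 4, φ(13) = 12, φ(14) = 6, φ(15) = 8, φ(16) = 8, φ(17) = 16, φ(18) = 6, φ(19) = 18, φ(20) = 8, φ(21) = 12, φ(22) = 10, φ(23) = 22, φ(24) = 8, φ(25) = 20, φ(26) = 12, φ(27) = 18, φ(28) = 12, φ(29) = 28, φ(30) = 8, φ(31) = 30, φ(32) = 16, φ(33) = 20, φ(34) = 16, φ(35) = 24, φ(36) = 12, φ(37) = 36, φ(38) = 18, φ(39) = 24, φ(40) = 16, φ(41) = 40, φ(42) = 12, φ(43) = 42, φ(44) = 20, φ(45) = 24, φ(46) = 22, φ(47) = 46, φ(48) = 16, φ(49) = 42, φ(50) = 20, φ(51) = 32, φ(52) = 24, φ(53) = 52, φ(54) = 18, φ(55) = 40, φ(56) = 24, φ(57) = 36, φ(58) = 28, φ(59) = 58, φ(60) = 16, φ(61) = 60, φ(62) = 30, φ(63) = 36, φ(64) = 32, φ(65) = 48, φ(66) = 20, φ(67) = 66, φ(68) = 32, φ(69) = 44, φ(70) = 24, φ(71) = 70, φ(72) = 24, φ(73) = 72, φ(74) = 36, φ(75) = 40, φ(76) = 36, φ(77) = 60, φ(78) = 24, φ(79) = 78, φ(80) = 32, φ(81) = 54, φ(82) = 40, φ(83) = 82, φ(84) = 24, φ(85) = 64, φ(86) = 42, φ(87) = 56, φ(88) = 40, φ(89) = 88, φ(90) = 24, φ(91) = 72, φ(92) = 44, φ(93) = 60, φ(94) = 46, φ(95) = 72, φ(96) = 32, φ(97) = 96, φ(98) = 42, φ(99) = 60, φ(100) = 40, φ(101) = 100, φ(102) = 32, φ(103) = 102, φ(104) = 48, φ(105) = 48, φ(106) = 52, φ(107) = 106, φ(108) = 36, φ(109) = 108, φ(110) = 40, φ(111) = 72, φ(112) = 48, φ(113) = 112, φ(114) = 36, φ(115) = 88, φ(116) = 56, φ(117) = 72, φ(118) = 58, φ(119) = 96, φ(120) = 32, φ(121) = 110, φ(122) = 60, φ(123) = 80, φ(124) = 60, φ(125) = 100, φ(126) = 36, φ(127) = 126, φ(128) = 64, φ(129) = 84, φ(130) = 48, φ(131) = 130, φ(132) = 40, φ(133) = 108, φ(134) = 66, φ(135) = 72, φ(136) = 64, φ(137) = 136, φ(138) = 44, φ(139) = 138, φ(140) = 48, φ(141) = 92, φ(142) = 70, φ(143) = 120, φ(144) = 48, φ(145) = 112, φ(146) = 72, φ(147) = 84, φ(148) = 72, φ(149) = 148, φ(150) = 40, φ(151) = 150, φ(152) = 72, φ(153) = 96, φ(154) = 60, φ(155) = 120, φ(156) = 48, φ(157) = 156, φ(158) = 78, φ(159) = 104, φ(160) = 64, φ(161) = 132, φ(162) = 54, φ(163) = 162, φ(164) = 80, φ(165) = 80, φ(166) = 82, φ(167) = 166, φ(168) = 48, φ(169) = 156, φ(170) = 64, φ(171) = 108, φ(172) = 84, φ(173) = 172, φ(174) = 56, φ(175) = 120, φ(176) = 80, φ(177) = 116, φ(178) = 88, φ(179) = 178, φ(180) = 48, φ(181) = 180, φ(182) = 72, φ(183) = 120, φ(184) = 88, φ(185) = 144, φ(186) = 60, φ(187) = 160, φ(188) = 92, φ(189) = 108, φ(190) = 72, φ(191) = 190, φ(192) = 64, φ(193) = 192. Summing all 193 values: 11422. (Average order: Σ_{n ≤ x} φ(n) ~ (3/π²) x². For x = 193, (3/π²)·193² ≈ 11322.34.)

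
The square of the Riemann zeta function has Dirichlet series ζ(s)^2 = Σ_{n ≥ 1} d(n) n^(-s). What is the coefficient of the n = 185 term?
d(185) = 4

ζ(s)^2 = (Σ 1/m^s)(Σ 1/k^s). The coefficient of 1/n^s in the product is the number of ordered pairs (m, k) with mk = n, which equals d(n). For n = 185, divisors are [1, 5, 37, 185], so d(185) = 4.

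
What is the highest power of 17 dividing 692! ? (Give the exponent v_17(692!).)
v_17(692!) = 42

Legendre's formula: v_p(n!) = Σ_{k ≥ 1} ⌊n / p^k⌋. For p = 17, n = 692, the terms are:
  ⌊692/17^1⌋ = ⌊692/17⌋ = 40
  ⌊692/17^2⌋ = ⌊692/289⌋ = 2
(the next term ⌊692/17^3⌋ = 0, terminating the sum). Summing: v_17(692!) = 40 + 2 = 42.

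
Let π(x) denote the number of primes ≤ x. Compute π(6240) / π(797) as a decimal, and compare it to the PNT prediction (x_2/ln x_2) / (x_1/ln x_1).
π(6240)/π(797) = 811/139 ≈ 5.8345;  PNT prediction ≈ 5.9856.

π(797) = 139 and π(6240) = 811, so π(6240)/π(797) ≈ 5.8345. The PNT-predicted ratio is (6240/ln(6240)) / (797/ln(797)) ≈ 5.9856. The two agree to within a few percent, as expected.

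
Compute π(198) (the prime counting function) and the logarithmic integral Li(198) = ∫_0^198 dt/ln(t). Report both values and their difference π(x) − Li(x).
π(198) = 45;  Li(198) ≈ 49.81;  π(x) − Li(x) ≈ -4.81.

Direct count of primes ≤ 198 gives π(198) = 45. Numerical evaluation of the logarithmic integral gives Li(198) ≈ 49.81. The difference π(x) − Li(x) ≈ -4.81 is typically negative for small/moderate x (Li(x) overestimates), though Littlewood's theorem shows this sign changes infinitely often.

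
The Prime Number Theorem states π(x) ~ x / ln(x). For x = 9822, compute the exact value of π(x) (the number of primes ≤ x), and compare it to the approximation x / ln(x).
π(9822) = 1211;  x/ln(x) ≈ 1068.49;  relative error ≈ 11.77%.

Directly count primes up to 9822: π(9822) = 1211. The PNT approximation gives 9822/ln(9822) ≈ 9822/9.19238 ≈ 1068.49. Relative error (π(x) − x/ln(x)) / π(x) ≈ 11.77%; the approximation is known to undercount slightly (Li(x) is a better estimate).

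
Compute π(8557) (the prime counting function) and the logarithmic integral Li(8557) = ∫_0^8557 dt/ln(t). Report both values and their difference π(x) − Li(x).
π(8557) = 1066;  Li(8557) ≈ 1088.16;  π(x) − Li(x) ≈ -22.16.

Direct count of primes ≤ 8557 gives π(8557) = 1066. Numerical evaluation of the logarithmic integral gives Li(8557) ≈ 1088.16. The difference π(x) − Li(x) ≈ -22.16 is typically negative for small/moderate x (Li(x) overestimates), though Littlewood's theorem shows this sign changes infinitely often.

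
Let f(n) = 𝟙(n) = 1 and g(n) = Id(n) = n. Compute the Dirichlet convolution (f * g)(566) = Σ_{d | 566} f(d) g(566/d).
(𝟙 * Id)(566) = 852

Divisors of 566: [1, 2, 283, 566]. For each d | 566:
  d = 1: 𝟙(1) · Id(566/1) = 1 · 566 = 566
  d = 2: 𝟙(2) · Id(566/2) = 1 · 283 = 283
  d = 283: 𝟙(283) · Id(566/283) = 1 · 2 = 2
  d = 566: 𝟙(566) · Id(566/566) = 1 · 1 = 1
Summing: (𝟙 * Id)(566) = 566 + 283 + 2 + 1 = 852.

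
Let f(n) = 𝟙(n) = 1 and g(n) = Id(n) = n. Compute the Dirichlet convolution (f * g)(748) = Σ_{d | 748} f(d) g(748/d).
(𝟙 * Id)(748) = 1512

Divisors of 748: [1, 2, 4, 11, 17, 22, 34, 44, 68, 187, 374, 748]. For each d | 748:
  d = 1: 𝟙(1) · Id(748/1) = 1 · 748 = 748
  d = 2: 𝟙(2) · Id(748/2) = 1 · 374 = 374
  d = 4: 𝟙(4) · Id(748/4) = 1 · 187 = 187
  d = 11: 𝟙(11) · Id(748/11) = 1 · 68 = 68
  d = 17: 𝟙(17) · Id(748/17) = 1 · 44 = 44
  d = 22: 𝟙(22) · Id(748/22) = 1 · 34 = 34
  d = 34: 𝟙(34) · Id(748/34) = 1 · 22 = 22
  d = 44: 𝟙(44) · Id(748/44) = 1 · 17 = 17
  d = 68: 𝟙(68) · Id(748/68) = 1 · 11 = 11
  d = 187: 𝟙(187) · Id(748/187) = 1 · 4 = 4
  d = 374: 𝟙(374) · Id(748/374) = 1 · 2 = 2
  d = 748: 𝟙(748) · Id(748/748) = 1 · 1 = 1
Summing: (𝟙 * Id)(748) = 748 + 374 + 187 + 68 + 44 + 34 + 22 + 17 + 11 + 4 + 2 + 1 = 1512.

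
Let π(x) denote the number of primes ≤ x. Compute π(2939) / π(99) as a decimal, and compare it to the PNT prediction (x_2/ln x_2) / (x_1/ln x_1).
π(2939)/π(99) = 424/25 ≈ 16.9600;  PNT prediction ≈ 17.0821.

π(99) = 25 and π(2939) = 424, so π(2939)/π(99) ≈ 16.9600. The PNT-predicted ratio is (2939/ln(2939)) / (99/ln(99)) ≈ 17.0821. The two agree to within a few percent, as expected.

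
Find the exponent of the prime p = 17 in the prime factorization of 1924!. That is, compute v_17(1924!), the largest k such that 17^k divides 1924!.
v_17(1924!) = 119

Legendre's formula: v_p(n!) = Σ_{k ≥ 1} ⌊n / p^k⌋. For p = 17, n = 1924, the terms are:
  ⌊1924/17^1⌋ = ⌊1924/17⌋ = 113
  ⌊1924/17^2⌋ = ⌊1924/289⌋ = 6
(the next term ⌊1924/17^3⌋ = 0, terminating the sum). Summing: v_17(1924!) = 113 + 6 = 119.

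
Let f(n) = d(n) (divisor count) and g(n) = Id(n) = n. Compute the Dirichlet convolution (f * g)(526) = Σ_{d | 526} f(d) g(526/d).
(d * Id)(526) = 1060

Divisors of 526: [1, 2, 263, 526]. For each d | 526:
  d = 1: d(1) · Id(526/1) = 1 · 526 = 526
  d = 2: d(2) · Id(526/2) = 2 · 263 = 526
  d = 263: d(263) · Id(526/263) = 2 · 2 = 4
  d = 526: d(526) · Id(526/526) = 4 · 1 = 4
Summing: (d * Id)(526) = 526 + 526 + 4 + 4 = 1060.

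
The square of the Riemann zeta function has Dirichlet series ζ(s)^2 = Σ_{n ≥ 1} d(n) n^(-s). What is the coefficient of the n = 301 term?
d(301) = 4

ζ(s)^2 = (Σ 1/m^s)(Σ 1/k^s). The coefficient of 1/n^s in the product is the number of ordered pairs (m, k) with mk = n, which equals d(n). For n = 301, divisors are [1, 7, 43, 301], so d(301) = 4.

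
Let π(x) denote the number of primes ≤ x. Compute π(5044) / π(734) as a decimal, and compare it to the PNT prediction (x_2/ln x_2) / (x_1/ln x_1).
π(5044)/π(734) = 675/130 ≈ 5.1923;  PNT prediction ≈ 5.3184.

π(734) = 130 and π(5044) = 675, so π(5044)/π(734) ≈ 5.1923. The PNT-predicted ratio is (5044/ln(5044)) / (734/ln(734)) ≈ 5.3184. The two agree to within a few percent, as expected.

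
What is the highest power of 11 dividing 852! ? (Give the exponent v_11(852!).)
v_11(852!) = 84

Legendre's formula: v_p(n!) = Σ_{k ≥ 1} ⌊n / p^k⌋. For p = 11, n = 852, the terms are:
  ⌊852/11^1⌋ = ⌊852/11⌋ = 77
  ⌊852/11^2⌋ = ⌊852/121⌋ = 7
(the next term ⌊852/11^3⌋ = 0, terminating the sum). Summing: v_11(852!) = 77 + 7 = 84.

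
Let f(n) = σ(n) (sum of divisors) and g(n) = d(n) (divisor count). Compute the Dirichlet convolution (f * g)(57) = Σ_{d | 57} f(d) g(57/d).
(σ * d)(57) = 132

Divisors of 57: [1, 3, 19, 57]. For each d | 57:
  d = 1: σ(1) · d(57/1) = 1 · 4 = 4
  d = 3: σ(3) · d(57/3) = 4 · 2 = 8
  d = 19: σ(19) · d(57/19) = 20 · 2 = 40
  d = 57: σ(57) · d(57/57) = 80 · 1 = 80
Summing: (σ * d)(57) = 4 + 8 + 40 + 80 = 132.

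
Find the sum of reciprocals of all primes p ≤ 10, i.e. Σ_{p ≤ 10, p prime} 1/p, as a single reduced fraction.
Σ 1/p = 247/210

π(10) = 4, so the primes ≤ 10 are [2, 3, 5, 7]. Summing 1/p over these primes: 247/210 ≈ 1.1762. Mertens estimate ln ln(10) + 0.2615 ≈ 1.0955.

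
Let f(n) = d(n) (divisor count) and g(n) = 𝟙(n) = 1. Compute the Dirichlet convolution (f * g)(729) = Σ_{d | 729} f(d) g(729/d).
(d * 𝟙)(729) = 28

Divisors of 729: [1, 3, 9, 27, 81, 243, 729]. For each d | 729:
  d = 1: d(1) · 𝟙(729/1) = 1 · 1 = 1
  d = 3: d(3) · 𝟙(729/3) = 2 · 1 = 2
  d = 9: d(9) · 𝟙(729/9) = 3 · 1 = 3
  d = 27: d(27) · 𝟙(729/27) = 4 · 1 = 4
  d = 81: d(81) · 𝟙(729/81) = 5 · 1 = 5
  d = 243: d(243) · 𝟙(729/243) = 6 · 1 = 6
  d = 729: d(729) · 𝟙(729/729) = 7 · 1 = 7
Summing: (d * 𝟙)(729) = 1 + 2 + 3 + 4 + 5 + 6 + 7 = 28.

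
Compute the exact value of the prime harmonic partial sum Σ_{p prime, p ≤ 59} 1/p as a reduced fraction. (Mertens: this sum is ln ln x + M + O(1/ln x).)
Σ 1/p = 3263815694539731437539/1922760350154212639070

π(59) = 17, so the primes ≤ 59 are [2, 3, 5, 7, 11, 13, 17, 19, 23, 29, 31, 37, 41, 43, 47, 53, 59]. Summing 1/p over these primes: 3263815694539731437539/1922760350154212639070 ≈ 1.6975. Mertens estimate ln ln(59) + 0.2615 ≈ 1.6670.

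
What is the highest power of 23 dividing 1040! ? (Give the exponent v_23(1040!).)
v_23(1040!) = 46

Legendre's formula: v_p(n!) = Σ_{k ≥ 1} ⌊n / p^k⌋. For p = 23, n = 1040, the terms are:
  ⌊1040/23^1⌋ = ⌊1040/23⌋ = 45
  ⌊1040/23^2⌋ = ⌊1040/529⌋ = 1
(the next term ⌊1040/23^3⌋ = 0, terminating the sum). Summing: v_23(1040!) = 45 + 1 = 46.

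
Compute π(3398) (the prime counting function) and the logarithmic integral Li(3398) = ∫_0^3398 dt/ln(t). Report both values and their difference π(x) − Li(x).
π(3398) = 478;  Li(3398) ≈ 492.08;  π(x) − Li(x) ≈ -14.08.

Direct count of primes ≤ 3398 gives π(3398) = 478. Numerical evaluation of the logarithmic integral gives Li(3398) ≈ 492.08. The difference π(x) − Li(x) ≈ -14.08 is typically negative for small/moderate x (Li(x) overestimates), though Littlewood's theorem shows this sign changes infinitely often.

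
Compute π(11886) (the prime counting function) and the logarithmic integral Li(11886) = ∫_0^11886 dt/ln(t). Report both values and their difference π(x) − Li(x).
π(11886) = 1423;  Li(11886) ≈ 1448.96;  π(x) − Li(x) ≈ -25.96.

Direct count of primes ≤ 11886 gives π(11886) = 1423. Numerical evaluation of the logarithmic integral gives Li(11886) ≈ 1448.96. The difference π(x) − Li(x) ≈ -25.96 is typically negative for small/moderate x (Li(x) overestimates), though Littlewood's theorem shows this sign changes infinitely often.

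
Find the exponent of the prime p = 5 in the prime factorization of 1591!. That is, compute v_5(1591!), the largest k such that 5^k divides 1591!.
v_5(1591!) = 395

Legendre's formula: v_p(n!) = Σ_{k ≥ 1} ⌊n / p^k⌋. For p = 5, n = 1591, the terms are:
  ⌊1591/5^1⌋ = ⌊1591/5⌋ = 318
  ⌊1591/5^2⌋ = ⌊1591/25⌋ = 63
  ⌊1591/5^3⌋ = ⌊1591/125⌋ = 12
  ⌊1591/5^4⌋ = ⌊1591/625⌋ = 2
(the next term ⌊1591/5^5⌋ = 0, terminating the sum). Summing: v_5(1591!) = 318 + 63 + 12 + 2 = 395.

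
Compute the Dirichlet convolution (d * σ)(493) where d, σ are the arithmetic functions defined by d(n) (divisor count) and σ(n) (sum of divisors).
(d * σ)(493) = 640

Divisors of 493: [1, 17, 29, 493]. For each d | 493:
  d = 1: d(1) · σ(493/1) = 1 · 540 = 540
  d = 17: d(17) · σ(493/17) = 2 · 30 = 60
  d = 29: d(29) · σ(493/29) = 2 · 18 = 36
  d = 493: d(493) · σ(493/493) = 4 · 1 = 4
Summing: (d * σ)(493) = 540 + 60 + 36 + 4 = 640.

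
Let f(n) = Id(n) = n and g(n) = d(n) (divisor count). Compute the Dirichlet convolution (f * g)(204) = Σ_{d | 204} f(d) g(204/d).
(Id * d)(204) = 1045

Divisors of 204: [1, 2, 3, 4, 6, 12, 17, 34, 51, 68, 102, 204]. For each d | 204:
  d = 1: Id(1) · d(204/1) = 1 · 12 = 12
  d = 2: Id(2) · d(204/2) = 2 · 8 = 16
  d = 3: Id(3) · d(204/3) = 3 · 6 = 18
  d = 4: Id(4) · d(204/4) = 4 · 4 = 16
  d = 6: Id(6) · d(204/6) = 6 · 4 = 24
  d = 12: Id(12) · d(204/12) = 12 · 2 = 24
  d = 17: Id(17) · d(204/17) = 17 · 6 = 102
  d = 34: Id(34) · d(204/34) = 34 · 4 = 136
  d = 51: Id(51) · d(204/51) = 51 · 3 = 153
  d = 68: Id(68) · d(204/68) = 68 · 2 = 136
  d = 102: Id(102) · d(204/102) = 102 · 2 = 204
  d = 204: Id(204) · d(204/204) = 204 · 1 = 204
Summing: (Id * d)(204) = 12 + 16 + 18 + 16 + 24 + 24 + 102 + 136 + 153 + 136 + 204 + 204 = 1045.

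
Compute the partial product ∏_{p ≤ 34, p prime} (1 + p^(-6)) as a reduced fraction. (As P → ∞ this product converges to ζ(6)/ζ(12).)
∏ = 27817995139941732182652708678753385001734002671757520/27350499395438163022926501194256392285250955967934357

The primes p ≤ 34 are [2, 3, 5, 7, 11, 13, 17, 19, 23, 29, 31]. For each, (1 + 1/p^6) = (p^6 + 1)/p^6. Multiplying these fractions over p ∈ [2, 3, 5, 7, 11, 13, 17, 19, 23, 29, 31] gives 27817995139941732182652708678753385001734002671757520/27350499395438163022926501194256392285250955967934357. (In the limit P → ∞ this tends to ζ(6)/ζ(12).)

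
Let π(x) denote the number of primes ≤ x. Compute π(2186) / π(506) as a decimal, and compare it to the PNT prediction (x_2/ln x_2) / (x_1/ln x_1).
π(2186)/π(506) = 327/96 ≈ 3.4062;  PNT prediction ≈ 3.4981.

π(506) = 96 and π(2186) = 327, so π(2186)/π(506) ≈ 3.4062. The PNT-predicted ratio is (2186/ln(2186)) / (506/ln(506)) ≈ 3.4981. The two agree to within a few percent, as expected.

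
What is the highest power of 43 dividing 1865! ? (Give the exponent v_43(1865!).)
v_43(1865!) = 44

Legendre's formula: v_p(n!) = Σ_{k ≥ 1} ⌊n / p^k⌋. For p = 43, n = 1865, the terms are:
  ⌊1865/43^1⌋ = ⌊1865/43⌋ = 43
  ⌊1865/43^2⌋ = ⌊1865/1849⌋ = 1
(the next term ⌊1865/43^3⌋ = 0, terminating the sum). Summing: v_43(1865!) = 43 + 1 = 44.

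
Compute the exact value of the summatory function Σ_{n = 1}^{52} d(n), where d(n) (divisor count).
Σ_{n ≤ 52} d(n) = 217

Compute d(n) for each 1 ≤ n ≤ 52: d(1) = 1, d(2) = 2, d(3) = 2, d(4) = 3, d(5) = 2, d(6) = 4, d(7) = 2, d(8) = 4, d(9) = 3, d(10) = 4, d(11) = 2, d(12) = 6, d(13) = 2, d(14) = 4, d(15) = 4, d(16) = 5, d(17) = 2, d(18) = 6, d(19) = 2, d(20) = 6, d(21) = 4, d(22) = 4, d(23) = 2, d(24) = 8, d(25) = 3, d(26) = 4, d(27) = 4, d(28) = 6, d(29) = 2, d(30) = 8, d(31) = 2, d(32) = 6, d(33) = 4, d(34) = 4, d(35) = 4, d(36) = 9, d(37) = 2, d(38) = 4, d(39) = 4, d(40) = 8, d(41) = 2, d(42) = 8, d(43) = 2, d(44) = 6, d(45) = 6, d(46) = 4, d(47) = 2, d(48) = 10, d(49) = 3, d(50) = 6, d(51) = 4, d(52) = 6. Summing all 52 values: 217. (Dirichlet's divisor formula: Σ_{n ≤ x} d(n) = x ln(x) + (2γ − 1) x + O(√x). For x = 52, the asymptotic estimate is ≈ 213.50.)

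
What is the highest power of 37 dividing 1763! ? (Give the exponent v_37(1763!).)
v_37(1763!) = 48

Legendre's formula: v_p(n!) = Σ_{k ≥ 1} ⌊n / p^k⌋. For p = 37, n = 1763, the terms are:
  ⌊1763/37^1⌋ = ⌊1763/37⌋ = 47
  ⌊1763/37^2⌋ = ⌊1763/1369⌋ = 1
(the next term ⌊1763/37^3⌋ = 0, terminating the sum). Summing: v_37(1763!) = 47 + 1 = 48.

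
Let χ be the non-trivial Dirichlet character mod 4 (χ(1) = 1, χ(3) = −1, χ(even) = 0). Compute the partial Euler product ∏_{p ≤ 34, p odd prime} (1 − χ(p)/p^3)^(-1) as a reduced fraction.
∏ = 16829566118167783909225/17369167366519535960064

The odd primes p ≤ 34 are [3, 5, 7, 11, 13, 17, 19, 23, 29, 31]. For each, χ(p) = 1 if p ≡ 1 mod 4, χ(p) = −1 if p ≡ 3 mod 4. Taking (1 − χ(p)/p^3)^(-1) = p^3/(p^3 − χ(p)): (1 − (-1)/3^3)^(-1) · (1 − (1)/5^3)^(-1) · (1 − (-1)/7^3)^(-1) · (1 − (-1)/11^3)^(-1) · (1 − (1)/13^3)^(-1) · (1 − (1)/17^3)^(-1) · (1 − (-1)/19^3)^(-1) · (1 − (-1)/23^3)^(-1) · (1 − (1)/29^3)^(-1) · (1 − (-1)/31^3)^(-1) = 16829566118167783909225/17369167366519535960064.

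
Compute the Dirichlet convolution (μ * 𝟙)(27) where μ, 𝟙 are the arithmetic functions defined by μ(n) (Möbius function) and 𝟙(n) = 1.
(μ * 𝟙)(27) = 0

Divisors of 27: [1, 3, 9, 27]. For each d | 27:
  d = 1: μ(1) · 𝟙(27/1) = 1 · 1 = 1
  d = 3: μ(3) · 𝟙(27/3) = -1 · 1 = -1
  d = 9: μ(9) · 𝟙(27/9) = 0 · 1 = 0
  d = 27: μ(27) · 𝟙(27/27) = 0 · 1 = 0
Summing: (μ * 𝟙)(27) = 1 + -1 + 0 + 0 = 0.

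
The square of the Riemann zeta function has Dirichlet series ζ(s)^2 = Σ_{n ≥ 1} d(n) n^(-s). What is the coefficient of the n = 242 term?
d(242) = 6

ζ(s)^2 = (Σ 1/m^s)(Σ 1/k^s). The coefficient of 1/n^s in the product is the number of ordered pairs (m, k) with mk = n, which equals d(n). For n = 242, divisors are [1, 2, 11, 22, 121, 242], so d(242) = 6.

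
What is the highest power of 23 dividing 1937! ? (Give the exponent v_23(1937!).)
v_23(1937!) = 87

Legendre's formula: v_p(n!) = Σ_{k ≥ 1} ⌊n / p^k⌋. For p = 23, n = 1937, the terms are:
  ⌊1937/23^1⌋ = ⌊1937/23⌋ = 84
  ⌊1937/23^2⌋ = ⌊1937/529⌋ = 3
(the next term ⌊1937/23^3⌋ = 0, terminating the sum). Summing: v_23(1937!) = 84 + 3 = 87.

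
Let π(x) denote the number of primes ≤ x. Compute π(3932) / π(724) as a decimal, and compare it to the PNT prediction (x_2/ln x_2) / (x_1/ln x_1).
π(3932)/π(724) = 546/128 ≈ 4.2656;  PNT prediction ≈ 4.3206.

π(724) = 128 and π(3932) = 546, so π(3932)/π(724) ≈ 4.2656. The PNT-predicted ratio is (3932/ln(3932)) / (724/ln(724)) ≈ 4.3206. The two agree to within a few percent, as expected.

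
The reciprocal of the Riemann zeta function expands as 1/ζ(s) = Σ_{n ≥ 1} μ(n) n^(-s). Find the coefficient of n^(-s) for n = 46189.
μ(46189) = 1

Factor n = 46189 = 11 · 13 · 17 · 19. μ(n) = 0 if any exponent ≥ 2 (not squarefree); otherwise μ(n) = (−1)^{ω(n)} where ω(n) is the number of distinct prime factors. Applying: μ(46189) = 1.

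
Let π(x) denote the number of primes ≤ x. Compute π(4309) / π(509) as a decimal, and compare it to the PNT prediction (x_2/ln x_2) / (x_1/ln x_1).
π(4309)/π(509) = 590/97 ≈ 6.0825;  PNT prediction ≈ 6.3048.

π(509) = 97 and π(4309) = 590, so π(4309)/π(509) ≈ 6.0825. The PNT-predicted ratio is (4309/ln(4309)) / (509/ln(509)) ≈ 6.3048. The two agree to within a few percent, as expected.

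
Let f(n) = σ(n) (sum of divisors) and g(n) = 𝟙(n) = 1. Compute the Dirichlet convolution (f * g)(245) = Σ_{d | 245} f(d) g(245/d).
(σ * 𝟙)(245) = 462

Divisors of 245: [1, 5, 7, 35, 49, 245]. For each d | 245:
  d = 1: σ(1) · 𝟙(245/1) = 1 · 1 = 1
  d = 5: σ(5) · 𝟙(245/5) = 6 · 1 = 6
  d = 7: σ(7) · 𝟙(245/7) = 8 · 1 = 8
  d = 35: σ(35) · 𝟙(245/35) = 48 · 1 = 48
  d = 49: σ(49) · 𝟙(245/49) = 57 · 1 = 57
  d = 245: σ(245) · 𝟙(245/245) = 342 · 1 = 342
Summing: (σ * 𝟙)(245) = 1 + 6 + 8 + 48 + 57 + 342 = 462.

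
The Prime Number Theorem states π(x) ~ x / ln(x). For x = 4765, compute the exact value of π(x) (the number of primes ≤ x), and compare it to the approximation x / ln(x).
π(4765) = 641;  x/ln(x) ≈ 562.64;  relative error ≈ 12.23%.

Directly count primes up to 4765: π(4765) = 641. The PNT approximation gives 4765/ln(4765) ≈ 4765/8.46905 ≈ 562.64. Relative error (π(x) − x/ln(x)) / π(x) ≈ 12.23%; the approximation is known to undercount slightly (Li(x) is a better estimate).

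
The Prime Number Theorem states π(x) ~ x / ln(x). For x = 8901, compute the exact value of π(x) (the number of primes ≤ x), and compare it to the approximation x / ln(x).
π(8901) = 1108;  x/ln(x) ≈ 978.79;  relative error ≈ 11.66%.

Directly count primes up to 8901: π(8901) = 1108. The PNT approximation gives 8901/ln(8901) ≈ 8901/9.09392 ≈ 978.79. Relative error (π(x) − x/ln(x)) / π(x) ≈ 11.66%; the approximation is known to undercount slightly (Li(x) is a better estimate).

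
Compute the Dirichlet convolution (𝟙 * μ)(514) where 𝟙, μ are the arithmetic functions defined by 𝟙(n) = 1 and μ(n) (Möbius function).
(𝟙 * μ)(514) = 0

Divisors of 514: [1, 2, 257, 514]. For each d | 514:
  d = 1: 𝟙(1) · μ(514/1) = 1 · 1 = 1
  d = 2: 𝟙(2) · μ(514/2) = 1 · -1 = -1
  d = 257: 𝟙(257) · μ(514/257) = 1 · -1 = -1
  d = 514: 𝟙(514) · μ(514/514) = 1 · 1 = 1
Summing: (𝟙 * μ)(514) = 1 + -1 + -1 + 1 = 0.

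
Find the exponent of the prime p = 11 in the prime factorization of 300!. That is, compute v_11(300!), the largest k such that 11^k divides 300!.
v_11(300!) = 29

Legendre's formula: v_p(n!) = Σ_{k ≥ 1} ⌊n / p^k⌋. For p = 11, n = 300, the terms are:
  ⌊300/11^1⌋ = ⌊300/11⌋ = 27
  ⌊300/11^2⌋ = ⌊300/121⌋ = 2
(the next term ⌊300/11^3⌋ = 0, terminating the sum). Summing: v_11(300!) = 27 + 2 = 29.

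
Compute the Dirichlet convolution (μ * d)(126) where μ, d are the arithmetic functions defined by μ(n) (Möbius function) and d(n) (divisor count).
(μ * d)(126) = 1

Divisors of 126: [1, 2, 3, 6, 7, 9, 14, 18, 21, 42, 63, 126]. For each d | 126:
  d = 1: μ(1) · d(126/1) = 1 · 12 = 12
  d = 2: μ(2) · d(126/2) = -1 · 6 = -6
  d = 3: μ(3) · d(126/3) = -1 · 8 = -8
  d = 6: μ(6) · d(126/6) = 1 · 4 = 4
  d = 7: μ(7) · d(126/7) = -1 · 6 = -6
  d = 9: μ(9) · d(126/9) = 0 · 4 = 0
  d = 14: μ(14) · d(126/14) = 1 · 3 = 3
  d = 18: μ(18) · d(126/18) = 0 · 2 = 0
  d = 21: μ(21) · d(126/21) = 1 · 4 = 4
  d = 42: μ(42) · d(126/42) = -1 · 2 = -2
  d = 63: μ(63) · d(126/63) = 0 · 2 = 0
  d = 126: μ(126) · d(126/126) = 0 · 1 = 0
Summing: (μ * d)(126) = 12 + -6 + -8 + 4 + -6 + 0 + 3 + 0 + 4 + -2 + 0 + 0 = 1.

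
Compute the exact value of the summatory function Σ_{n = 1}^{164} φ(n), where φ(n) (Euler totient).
Σ_{n ≤ 164} φ(n) = 8234

Compute φ(n) for each 1 ≤ n ≤ 164: φ(1) = 1, φ(2) = 1, φ(3) = 2, φ(4) = 2, φ(5) = 4, φ(6) = 2, φ(7) = 6, φ(8) = 4, φ(9) = 6, φ(10) = 4, φ(11) = 10, φ(12) = 4, φ(13) = 12, φ(14) = 6, φ(15) = 8, φ(16) = 8, φ(17) = 16, φ(18) = 6, φ(19) = 18, φ(20) = 8, φ(21) = 12, φ(22) = 10, φ(23) = 22, φ(24) = 8, φ(25) = 20, φ(26) = 12, φ(27) = 18, φ(28) = 12, φ(29) = 28, φ(30) = 8, φ(31) = 30, φ(32) = 16, φ(33) = 20, φ(34) = 16, φ(35) = 24, φ(36) = 12, φ(37) = 36, φ(38) = 18, φ(39) = 24, φ(40) = 16, φ(41) = 40, φ(42) = 12, φ(43) = 42, φ(44) = 20, φ(45) = 24, φ(46) = 22, φ(47) = 46, φ(48) = 16, φ(49) = 42, φ(50) = 20, φ(51) = 32, φ(52) = 24, φ(53) = 52, φ(54) = 18, φ(55) = 40, φ(56) = 24, φ(57) = 36, φ(58) = 28, φ(59) = 58, φ(60) = 16, φ(61) = 60, φ(62) = 30, φ(63) = 36, φ(64) = 32, φ(65) = 48, φ(66) = 20, φ(67) = 66, φ(68) = 32, φ(69) = 44, φ(70) = 24, φ(71) = 70, φ(72) = 24, φ(73) = 72, φ(74) = 36, φ(75) = 40, φ(76) = 36, φ(77) = 60, φ(78) = 24, φ(79) = 78, φ(80) = 32, φ(81) = 54, φ(82) = 40, φ(83) = 82, φ(84) = 24, φ(85) = 64, φ(86) = 42, φ(87) = 56, φ(88) = 40, φ(89) = 88, φ(90) = 24, φ(91) = 72, φ(92) = 44, φ(93) = 60, φ(94) = 46, φ(95) = 72, φ(96) = 32, φ(97) = 96, φ(98) = 42, φ(99) = 60, φ(100) = 40, φ(101) = 100, φ(102) = 32, φ(103) = 102, φ(104) = 48, φ(105) = 48, φ(106) = 52, φ(107) = 106, φ(108) = 36, φ(109) = 108, φ(110) = 40, φ(111) = 72, φ(112) = 48, φ(113) = 112, φ(114) = 36, φ(115) = 88, φ(116) = 56, φ(117) = 72, φ(118) = 58, φ(119) = 96, φ(120) = 32, φ(121) = 110, φ(122) = 60, φ(123) = 80, φ(124) = 60, φ(125) = 100, φ(126) = 36, φ(127) = 126, φ(128) = 64, φ(129) = 84, φ(130) = 48, φ(131) = 130, φ(132) = 40, φ(133) = 108, φ(134) = 66, φ(135) = 72, φ(136) = 64, φ(137) = 136, φ(138) = 44, φ(139) = 138, φ(140) = 48, φ(141) = 92, φ(142) = 70, φ(143) = 120, φ(144) = 48, φ(145) = 112, φ(146) = 72, φ(147) = 84, φ(148) = 72, φ(149) = 148, φ(150) = 40, φ(151) = 150, φ(152) = 72, φ(153) = 96, φ(154) = 60, φ(155) = 120, φ(156) = 48, φ(157) = 156, φ(158) = 78, φ(159) = 104, φ(160) = 64, φ(161) = 132, φ(162) = 54, φ(163) = 162, φ(164) = 80. Summing all 164 values: 8234. (Average order: Σ_{n ≤ x} φ(n) ~ (3/π²) x². For x = 164, (3/π²)·164² ≈ 8175.40.)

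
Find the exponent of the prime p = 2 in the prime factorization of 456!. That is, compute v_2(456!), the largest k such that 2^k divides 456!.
v_2(456!) = 452

Legendre's formula: v_p(n!) = Σ_{k ≥ 1} ⌊n / p^k⌋. For p = 2, n = 456, the terms are:
  ⌊456/2^1⌋ = ⌊456/2⌋ = 228
  ⌊456/2^2⌋ = ⌊456/4⌋ = 114
  ⌊456/2^3⌋ = ⌊456/8⌋ = 57
  ⌊456/2^4⌋ = ⌊456/16⌋ = 28
  ⌊456/2^5⌋ = ⌊456/32⌋ = 14
  ⌊456/2^6⌋ = ⌊456/64⌋ = 7
  ⌊456/2^7⌋ = ⌊456/128⌋ = 3
  ⌊456/2^8⌋ = ⌊456/256⌋ = 1
(the next term ⌊456/2^9⌋ = 0, terminating the sum). Summing: v_2(456!) = 228 + 114 + 57 + 28 + 14 + 7 + 3 + 1 = 452.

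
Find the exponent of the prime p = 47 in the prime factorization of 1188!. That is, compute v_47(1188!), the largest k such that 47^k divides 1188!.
v_47(1188!) = 25

Legendre's formula: v_p(n!) = Σ_{k ≥ 1} ⌊n / p^k⌋. For p = 47, n = 1188, the terms are:
  ⌊1188/47^1⌋ = ⌊1188/47⌋ = 25
(the next term ⌊1188/47^2⌋ = 0, terminating the sum). Summing: v_47(1188!) = 25 = 25.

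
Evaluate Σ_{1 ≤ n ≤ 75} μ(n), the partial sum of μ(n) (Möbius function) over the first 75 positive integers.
Σ_{n ≤ 75} μ(n) = -3

Compute μ(n) for each 1 ≤ n ≤ 75: μ(1) = 1, μ(2) = -1, μ(3) = -1, μ(4) = 0, μ(5) = -1, μ(6) = 1, μ(7) = -1, μ(8) = 0, μ(9) = 0, μ(10) = 1, μ(11) = -1, μ(12) = 0, μ(13) = -1, μ(14) = 1, μ(15) = 1, μ(16) = 0, μ(17) = -1, μ(18) = 0, μ(19) = -1, μ(20) = 0, μ(21) = 1, μ(22) = 1, μ(23) = -1, μ(24) = 0, μ(25) = 0, μ(26) = 1, μ(27) = 0, μ(28) = 0, μ(29) = -1, μ(30) = -1, μ(31) = -1, μ(32) = 0, μ(33) = 1, μ(34) = 1, μ(35) = 1, μ(36) = 0, μ(37) = -1, μ(38) = 1, μ(39) = 1, μ(40) = 0, μ(41) = -1, μ(42) = -1, μ(43) = -1, μ(44) = 0, μ(45) = 0, μ(46) = 1, μ(47) = -1, μ(48) = 0, μ(49) = 0, μ(50) = 0, μ(51) = 1, μ(52) = 0, μ(53) = -1, μ(54) = 0, μ(55) = 1, μ(56) = 0, μ(57) = 1, μ(58) = 1, μ(59) = -1, μ(60) = 0, μ(61) = -1, μ(62) = 1, μ(63) = 0, μ(64) = 0, μ(65) = 1, μ(66) = -1, μ(67) = -1, μ(68) = 0, μ(69) = 1, μ(70) = -1, μ(71) = -1, μ(72) = 0, μ(73) = -1, μ(74) = 1, μ(75) = 0. Summing all 75 values: -3. (Mertens function M(x) = Σ_{n ≤ x} μ(n); on average M(x) should be small (PNT ⟺ M(x) = o(x)).)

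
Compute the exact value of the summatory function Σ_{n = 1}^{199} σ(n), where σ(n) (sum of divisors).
Σ_{n ≤ 199} σ(n) = 32579

Compute σ(n) for each 1 ≤ n ≤ 199: σ(1) = 1, σ(2) = 3, σ(3) = 4, σ(4) = 7, σ(5) = 6, σ(6) = 12, σ(7) = 8, σ(8) = 15, σ(9) = 13, σ(10) = 18, σ(11) = 12, σ(12) = 28, σ(13) = 14, σ(14) = 24, σ(15) = 24, σ(16) = 31, σ(17) = 18, σ(18) = 39, σ(19) = 20, σ(20) = 42, σ(21) = 32, σ(22) = 36, σ(23) = 24, σ(24) = 60, σ(25) = 31, σ(26) = 42, σ(27) = 40, σ(28) = 56, σ(29) = 30, σ(30) = 72, σ(31) = 32, σ(32) = 63, σ(33) = 48, σ(34) = 54, σ(35) = 48, σ(36) = 91, σ(37) = 38, σ(38) = 60, σ(39) = 56, σ(40) = 90, σ(41) = 42, σ(42) = 96, σ(43) = 44, σ(44) = 84, σ(45) = 78, σ(46) = 72, σ(47) = 48, σ(48) = 124, σ(49) = 57, σ(50) = 93, σ(51) = 72, σ(52) = 98, σ(53) = 54, σ(54) = 120, σ(55) = 72, σ(56) = 120, σ(57) = 80, σ(58) = 90, σ(59) = 60, σ(60) = 168, σ(61) = 62, σ(62) = 96, σ(63) = 104, σ(64) = 127, σ(65) = 84, σ(66) = 144, σ(67) = 68, σ(68) = 126, σ(69) = 96, σ(70) = 144, σ(71) = 72, σ(72) = 195, σ(73) = 74, σ(74) = 114, σ(75) = 124, σ(76) = 140, σ(77) = 96, σ(78) = 168, σ(79) = 80, σ(80) = 186, σ(81) = 121, σ(82) = 126, σ(83) = 84, σ(84) = 224, σ(85) = 108, σ(86) = 132, σ(87) = 120, σ(88) = 180, σ(89) = 90, σ(90) = 234, σ(91) = 112, σ(92) = 168, σ(93) = 128, σ(94) = 144, σ(95) = 120, σ(96) = 252, σ(97) = 98, σ(98) = 171, σ(99) = 156, σ(100) = 217, σ(101) = 102, σ(102) = 216, σ(103) = 104, σ(104) = 210, σ(105) = 192, σ(106) = 162, σ(107) = 108, σ(108) = 280, σ(109) = 110, σ(110) = 216, σ(111) = 152, σ(112) = 248, σ(113) = 114, σ(114) = 240, σ(115) = 144, σ(116) = 210, σ(117) = 182, σ(118) = 180, σ(119) = 144, σ(120) = 360, σ(121) = 133, σ(122) = 186, σ(123) = 168, σ(124) = 224, σ(125) = 156, σ(126) = 312, σ(127) = 128, σ(128) = 255, σ(129) = 176, σ(130) = 252, σ(131) = 132, σ(132) = 336, σ(133) = 160, σ(134) = 204, σ(135) = 240, σ(136) = 270, σ(137) = 138, σ(138) = 288, σ(139) = 140, σ(140) = 336, σ(141) = 192, σ(142) = 216, σ(143) = 168, σ(144) = 403, σ(145) = 180, σ(146) = 222, σ(147) = 228, σ(148) = 266, σ(149) = 150, σ(150) = 372, σ(151) = 152, σ(152) = 300, σ(153) = 234, σ(154) = 288, σ(155) = 192, σ(156) = 392, σ(157) = 158, σ(158) = 240, σ(159) = 216, σ(160) = 378, σ(161) = 192, σ(162) = 363, σ(163) = 164, σ(164) = 294, σ(165) = 288, σ(166) = 252, σ(167) = 168, σ(168) = 480, σ(169) = 183, σ(170) = 324, σ(171) = 260, σ(172) = 308, σ(173) = 174, σ(174) = 360, σ(175) = 248, σ(176) = 372, σ(177) = 240, σ(178) = 270, σ(179) = 180, σ(180) = 546, σ(181) = 182, σ(182) = 336, σ(183) = 248, σ(184) = 360, σ(185) = 228, σ(186) = 384, σ(187) = 216, σ(188) = 336, σ(189) = 320, σ(190) = 360, σ(191) = 192, σ(192) = 508, σ(193) = 194, σ(194) = 294, σ(195) = 336, σ(196) = 399, σ(197) = 198, σ(198) = 468, σ(199) = 200. Summing all 199 values: 32579. (Average order: Σ_{n ≤ x} σ(n) ~ (π²/12) x². For x = 199, (π²/12)·199² ≈ 32570.52.)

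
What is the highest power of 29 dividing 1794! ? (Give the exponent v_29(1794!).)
v_29(1794!) = 63

Legendre's formula: v_p(n!) = Σ_{k ≥ 1} ⌊n / p^k⌋. For p = 29, n = 1794, the terms are:
  ⌊1794/29^1⌋ = ⌊1794/29⌋ = 61
  ⌊1794/29^2⌋ = ⌊1794/841⌋ = 2
(the next term ⌊1794/29^3⌋ = 0, terminating the sum). Summing: v_29(1794!) = 61 + 2 = 63.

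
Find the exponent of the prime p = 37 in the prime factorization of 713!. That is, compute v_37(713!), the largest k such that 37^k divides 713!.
v_37(713!) = 19

Legendre's formula: v_p(n!) = Σ_{k ≥ 1} ⌊n / p^k⌋. For p = 37, n = 713, the terms are:
  ⌊713/37^1⌋ = ⌊713/37⌋ = 19
(the next term ⌊713/37^2⌋ = 0, terminating the sum). Summing: v_37(713!) = 19 = 19.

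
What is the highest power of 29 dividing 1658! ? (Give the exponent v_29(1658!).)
v_29(1658!) = 58

Legendre's formula: v_p(n!) = Σ_{k ≥ 1} ⌊n / p^k⌋. For p = 29, n = 1658, the terms are:
  ⌊1658/29^1⌋ = ⌊1658/29⌋ = 57
  ⌊1658/29^2⌋ = ⌊1658/841⌋ = 1
(the next term ⌊1658/29^3⌋ = 0, terminating the sum). Summing: v_29(1658!) = 57 + 1 = 58.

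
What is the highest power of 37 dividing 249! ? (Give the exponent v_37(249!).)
v_37(249!) = 6

Legendre's formula: v_p(n!) = Σ_{k ≥ 1} ⌊n / p^k⌋. For p = 37, n = 249, the terms are:
  ⌊249/37^1⌋ = ⌊249/37⌋ = 6
(the next term ⌊249/37^2⌋ = 0, terminating the sum). Summing: v_37(249!) = 6 = 6.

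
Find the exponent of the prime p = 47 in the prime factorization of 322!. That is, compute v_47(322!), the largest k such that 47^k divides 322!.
v_47(322!) = 6

Legendre's formula: v_p(n!) = Σ_{k ≥ 1} ⌊n / p^k⌋. For p = 47, n = 322, the terms are:
  ⌊322/47^1⌋ = ⌊322/47⌋ = 6
(the next term ⌊322/47^2⌋ = 0, terminating the sum). Summing: v_47(322!) = 6 = 6.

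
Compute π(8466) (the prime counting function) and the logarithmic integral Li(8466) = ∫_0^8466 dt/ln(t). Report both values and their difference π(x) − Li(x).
π(8466) = 1058;  Li(8466) ≈ 1078.10;  π(x) − Li(x) ≈ -20.10.

Direct count of primes ≤ 8466 gives π(8466) = 1058. Numerical evaluation of the logarithmic integral gives Li(8466) ≈ 1078.10. The difference π(x) − Li(x) ≈ -20.10 is typically negative for small/moderate x (Li(x) overestimates), though Littlewood's theorem shows this sign changes infinitely often.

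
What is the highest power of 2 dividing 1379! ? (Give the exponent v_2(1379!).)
v_2(1379!) = 1373

Legendre's formula: v_p(n!) = Σ_{k ≥ 1} ⌊n / p^k⌋. For p = 2, n = 1379, the terms are:
  ⌊1379/2^1⌋ = ⌊1379/2⌋ = 689
  ⌊1379/2^2⌋ = ⌊1379/4⌋ = 344
  ⌊1379/2^3⌋ = ⌊1379/8⌋ = 172
  ⌊1379/2^4⌋ = ⌊1379/16⌋ = 86
  ⌊1379/2^5⌋ = ⌊1379/32⌋ = 43
  ⌊1379/2^6⌋ = ⌊1379/64⌋ = 21
  ⌊1379/2^7⌋ = ⌊1379/128⌋ = 10
  ⌊1379/2^8⌋ = ⌊1379/256⌋ = 5
  ⌊1379/2^9⌋ = ⌊1379/512⌋ = 2
  ⌊1379/2^10⌋ = ⌊1379/1024⌋ = 1
(the next term ⌊1379/2^11⌋ = 0, terminating the sum). Summing: v_2(1379!) = 689 + 344 + 172 + 86 + 43 + 21 + 10 + 5 + 2 + 1 = 1373.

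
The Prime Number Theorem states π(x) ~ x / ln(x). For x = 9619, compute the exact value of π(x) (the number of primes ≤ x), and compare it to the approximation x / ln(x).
π(9619) = 1187;  x/ln(x) ≈ 1048.79;  relative error ≈ 11.64%.

Directly count primes up to 9619: π(9619) = 1187. The PNT approximation gives 9619/ln(9619) ≈ 9619/9.17150 ≈ 1048.79. Relative error (π(x) − x/ln(x)) / π(x) ≈ 11.64%; the approximation is known to undercount slightly (Li(x) is a better estimate).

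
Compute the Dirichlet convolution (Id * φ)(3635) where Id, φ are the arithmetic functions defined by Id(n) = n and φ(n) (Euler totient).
(Id * φ)(3635) = 13077

Divisors of 3635: [1, 5, 727, 3635]. For each d | 3635:
  d = 1: Id(1) · φ(3635/1) = 1 · 2904 = 2904
  d = 5: Id(5) · φ(3635/5) = 5 · 726 = 3630
  d = 727: Id(727) · φ(3635/727) = 727 · 4 = 2908
  d = 3635: Id(3635) · φ(3635/3635) = 3635 · 1 = 3635
Summing: (Id * φ)(3635) = 2904 + 3630 + 2908 + 3635 = 13077.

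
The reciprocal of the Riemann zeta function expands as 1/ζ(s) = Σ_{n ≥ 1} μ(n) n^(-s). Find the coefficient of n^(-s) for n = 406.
μ(406) = -1

Factor n = 406 = 2 · 7 · 29. μ(n) = 0 if any exponent ≥ 2 (not squarefree); otherwise μ(n) = (−1)^{ω(n)} where ω(n) is the number of distinct prime factors. Applying: μ(406) = -1.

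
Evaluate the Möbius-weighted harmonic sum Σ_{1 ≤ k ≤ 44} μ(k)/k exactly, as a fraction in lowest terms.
Σ μ(k)/k = -137190436674212/6541380665835015

Values of μ(k) for 1 ≤ k ≤ 44: μ(1) = 1, μ(2) = -1, μ(3) = -1, μ(5) = -1, μ(6) = 1, μ(7) = -1, μ(10) = 1, μ(11) = -1, μ(13) = -1, μ(14) = 1, μ(15) = 1, μ(17) = -1, μ(19) = -1, μ(21) = 1, μ(22) = 1, μ(23) = -1, μ(26) = 1, μ(29) = -1, μ(30) = -1, μ(31) = -1, μ(33) = 1, μ(34) = 1, μ(35) = 1, μ(37) = -1, μ(38) = 1, μ(39) = 1, μ(41) = -1, μ(42) = -1, μ(43) = -1, with μ = 0 on non-squarefree integers. Summing μ(k)/k for k where μ(k) ≠ 0 gives -137190436674212/6541380665835015 ≈ -0.0210. (PNT ⟺ this sum → 0 as n → ∞.)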